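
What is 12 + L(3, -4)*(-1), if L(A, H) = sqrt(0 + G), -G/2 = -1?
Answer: 12 - sqrt(2) ≈ 10.586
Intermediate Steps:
G = 2 (G = -2*(-1) = 2)
L(A, H) = sqrt(2) (L(A, H) = sqrt(0 + 2) = sqrt(2))
12 + L(3, -4)*(-1) = 12 + sqrt(2)*(-1) = 12 - sqrt(2)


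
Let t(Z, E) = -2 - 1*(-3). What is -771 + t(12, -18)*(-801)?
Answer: -1572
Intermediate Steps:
t(Z, E) = 1 (t(Z, E) = -2 + 3 = 1)
-771 + t(12, -18)*(-801) = -771 + 1*(-801) = -771 - 801 = -1572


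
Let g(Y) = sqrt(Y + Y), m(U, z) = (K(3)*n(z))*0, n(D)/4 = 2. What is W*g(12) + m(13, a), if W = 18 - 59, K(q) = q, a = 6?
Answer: -82*sqrt(6) ≈ -200.86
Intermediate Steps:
n(D) = 8 (n(D) = 4*2 = 8)
W = -41
m(U, z) = 0 (m(U, z) = (3*8)*0 = 24*0 = 0)
g(Y) = sqrt(2)*sqrt(Y) (g(Y) = sqrt(2*Y) = sqrt(2)*sqrt(Y))
W*g(12) + m(13, a) = -41*sqrt(2)*sqrt(12) + 0 = -41*sqrt(2)*2*sqrt(3) + 0 = -82*sqrt(6) + 0 = -82*sqrt(6)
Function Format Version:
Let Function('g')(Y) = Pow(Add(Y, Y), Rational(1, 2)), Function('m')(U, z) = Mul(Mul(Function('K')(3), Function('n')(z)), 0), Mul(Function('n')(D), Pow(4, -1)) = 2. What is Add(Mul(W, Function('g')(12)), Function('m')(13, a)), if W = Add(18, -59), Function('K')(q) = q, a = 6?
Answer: Mul(-82, Pow(6, Rational(1, 2))) ≈ -200.86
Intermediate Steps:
Function('n')(D) = 8 (Function('n')(D) = Mul(4, 2) = 8)
W = -41
Function('m')(U, z) = 0 (Function('m')(U, z) = Mul(Mul(3, 8), 0) = Mul(24, 0) = 0)
Function('g')(Y) = Mul(Pow(2, Rational(1, 2)), Pow(Y, Rational(1, 2))) (Function('g')(Y) = Pow(Mul(2, Y), Rational(1, 2)) = Mul(Pow(2, Rational(1, 2)), Pow(Y, Rational(1, 2))))
Add(Mul(W, Function('g')(12)), Function('m')(13, a)) = Add(Mul(-41, Mul(Pow(2, Rational(1, 2)), Pow(12, Rational(1, 2)))), 0) = Add(Mul(-41, Mul(Pow(2, Rational(1, 2)), Mul(2, Pow(3, Rational(1, 2))))), 0) = Add(Mul(-41, Mul(2, Pow(6, Rational(1, 2)))), 0) = Add(Mul(-82, Pow(6, Rational(1, 2))), 0) = Mul(-82, Pow(6, Rational(1, 2)))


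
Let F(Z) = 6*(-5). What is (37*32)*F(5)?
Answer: -35520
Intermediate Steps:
F(Z) = -30
(37*32)*F(5) = (37*32)*(-30) = 1184*(-30) = -35520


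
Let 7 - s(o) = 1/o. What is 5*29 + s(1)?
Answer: 151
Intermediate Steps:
s(o) = 7 - 1/o
5*29 + s(1) = 5*29 + (7 - 1/1) = 145 + (7 - 1*1) = 145 + (7 - 1) = 145 + 6 = 151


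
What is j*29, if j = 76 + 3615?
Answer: 107039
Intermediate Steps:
j = 3691
j*29 = 3691*29 = 107039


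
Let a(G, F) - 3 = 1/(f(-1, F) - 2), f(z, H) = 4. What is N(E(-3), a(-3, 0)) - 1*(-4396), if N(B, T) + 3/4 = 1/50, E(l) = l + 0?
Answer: 439527/100 ≈ 4395.3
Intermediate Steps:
a(G, F) = 7/2 (a(G, F) = 3 + 1/(4 - 2) = 3 + 1/2 = 7/2)
E(l) = l
N(B, T) = -73/100 (N(B, T) = -3/4 + 1/50 = -73/100)
N(E(-3), a(-3, 0)) - 1*(-4396) = -73/100 - 1*(-4396) = -73/100 + 4396 = 439527/100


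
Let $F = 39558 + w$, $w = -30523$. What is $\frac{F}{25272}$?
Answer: $\frac{695}{1944} \approx 0.35751$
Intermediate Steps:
$F = 9035$ ($F = 39558 - 30523 = 9035$)
$\frac{F}{25272} = \frac{9035}{25272} = 9035 \cdot \frac{1}{25272} = \frac{695}{1944}$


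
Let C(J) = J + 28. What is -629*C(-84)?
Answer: 35224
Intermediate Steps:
C(J) = 28 + J
-629*C(-84) = -629*(28 - 84) = -629*(-56) = 35224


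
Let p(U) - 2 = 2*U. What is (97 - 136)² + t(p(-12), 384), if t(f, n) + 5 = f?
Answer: 1494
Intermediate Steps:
p(U) = 2 + 2*U
t(f, n) = -5 + f
(97 - 136)² + t(p(-12), 384) = (97 - 136)² + (-5 + (2 + 2*(-12))) = (-39)² + (-5 + (2 - 24)) = 1521 + (-5 - 22) = 1521 - 27 = 1494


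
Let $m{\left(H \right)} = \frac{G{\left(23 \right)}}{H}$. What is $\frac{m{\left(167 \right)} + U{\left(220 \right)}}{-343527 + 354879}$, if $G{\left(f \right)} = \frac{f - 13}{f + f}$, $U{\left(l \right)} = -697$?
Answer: $- \frac{669293}{10900758} \approx -0.061399$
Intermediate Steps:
$G{\left(f \right)} = \frac{-13 + f}{2 f}$
$m{\left(H \right)} = \frac{5}{23 H}$ ($m{\left(H \right)} = \frac{\frac{1}{2} \cdot \frac{1}{23} \left(-13 + 23\right)}{H} = \frac{\frac{1}{2} \cdot \frac{1}{23} \cdot 10}{H} = \frac{5}{23 H}$)
$\frac{m{\left(167 \right)} + U{\left(220 \right)}}{-343527 + 354879} = \frac{\frac{5}{23 \cdot 167} - 697}{-343527 + 354879} = \frac{\frac{5}{23} \cdot \frac{1}{167} - 697}{11352} = \left(\frac{5}{3841} - 697\right) \frac{1}{11352} = \left(- \frac{2677172}{3841}\right) \frac{1}{11352} = - \frac{669293}{10900758}$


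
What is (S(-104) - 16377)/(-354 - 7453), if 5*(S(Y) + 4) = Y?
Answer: 82009/39035 ≈ 2.1009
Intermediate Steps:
S(Y) = -4 + Y/5
(S(-104) - 16377)/(-354 - 7453) = ((-4 + (1/5)*(-104)) - 16377)/(-354 - 7453) = ((-4 - 104/5) - 16377)/(-7807) = (-124/5 - 16377)*(-1/7807) = -82009/5*(-1/7807) = 82009/39035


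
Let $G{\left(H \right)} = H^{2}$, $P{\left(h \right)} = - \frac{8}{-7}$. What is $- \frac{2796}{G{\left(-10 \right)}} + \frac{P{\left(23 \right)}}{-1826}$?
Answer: $- \frac{4467409}{159775} \approx -27.961$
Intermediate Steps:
$P{\left(h \right)} = \frac{8}{7}$ ($P{\left(h \right)} = \left(-8\right) \left(- \frac{1}{7}\right) = \frac{8}{7}$)
$- \frac{2796}{G{\left(-10 \right)}} + \frac{P{\left(23 \right)}}{-1826} = - \frac{2796}{\left(-10\right)^{2}} + \frac{8}{7 \left(-1826\right)} = - \frac{2796}{100} + \frac{8}{7} \left(- \frac{1}{1826}\right) = \left(-2796\right) \frac{1}{100} - \frac{4}{6391} = - \frac{699}{25} - \frac{4}{6391} = - \frac{4467409}{159775}$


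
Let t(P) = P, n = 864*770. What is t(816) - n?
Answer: -664464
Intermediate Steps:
n = 665280
t(816) - n = 816 - 1*665280 = 816 - 665280 = -664464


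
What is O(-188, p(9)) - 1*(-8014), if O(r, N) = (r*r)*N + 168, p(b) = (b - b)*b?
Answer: 8182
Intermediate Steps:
p(b) = 0 (p(b) = 0*b = 0)
O(r, N) = 168 + N*r² (O(r, N) = r²*N + 168 = N*r² + 168 = 168 + N*r²)
O(-188, p(9)) - 1*(-8014) = (168 + 0*(-188)²) - 1*(-8014) = (168 + 0*35344) + 8014 = (168 + 0) + 8014 = 168 + 8014 = 8182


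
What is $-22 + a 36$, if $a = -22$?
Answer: $-814$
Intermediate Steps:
$-22 + a 36 = -22 - 792 = -814$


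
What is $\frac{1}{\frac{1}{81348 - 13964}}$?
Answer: $67384$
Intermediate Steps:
$\frac{1}{\frac{1}{81348 - 13964}} = \frac{1}{\frac{1}{67384}} = 67384$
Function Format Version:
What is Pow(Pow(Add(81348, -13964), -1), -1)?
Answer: 67384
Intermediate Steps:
Pow(Pow(Add(81348, -13964), -1), -1) = Pow(Pow(67384, -1), -1) = Pow(Rational(1, 67384), -1) = 67384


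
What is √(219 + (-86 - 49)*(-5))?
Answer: √894 ≈ 29.900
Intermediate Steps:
√(219 + (-86 - 49)*(-5)) = √(219 - 135*(-5)) = √(219 + 675) = √894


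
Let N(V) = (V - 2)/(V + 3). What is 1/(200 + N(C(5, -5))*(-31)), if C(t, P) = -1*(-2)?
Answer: 1/200 ≈ 0.0050000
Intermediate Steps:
C(t, P) = 2
N(V) = (-2 + V)/(3 + V)
1/(200 + N(C(5, -5))*(-31)) = 1/(200 + ((-2 + 2)/(3 + 2))*(-31)) = 1/(200 + (0/5)*(-31)) = 1/(200 + ((⅕)*0)*(-31)) = 1/(200 + 0*(-31)) = 1/(200 + 0) = 1/200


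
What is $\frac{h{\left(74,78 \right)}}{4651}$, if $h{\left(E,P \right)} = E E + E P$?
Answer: $\frac{11248}{4651} \approx 2.4184$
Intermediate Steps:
$h{\left(E,P \right)} = E^{2} + E P$
$\frac{h{\left(74,78 \right)}}{4651} = \frac{74 \left(74 + 78\right)}{4651} = 74 \cdot 152 \cdot \frac{1}{4651} = 11248 \cdot \frac{1}{4651} = \frac{11248}{4651}$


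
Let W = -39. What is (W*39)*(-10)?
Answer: 15210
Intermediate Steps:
(W*39)*(-10) = -39*39*(-10) = -1521*(-10) = 15210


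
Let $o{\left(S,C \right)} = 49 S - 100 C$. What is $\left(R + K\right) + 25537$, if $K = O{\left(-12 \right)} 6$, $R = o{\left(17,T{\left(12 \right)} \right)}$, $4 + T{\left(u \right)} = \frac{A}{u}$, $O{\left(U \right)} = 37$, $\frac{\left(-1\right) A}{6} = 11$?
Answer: $27542$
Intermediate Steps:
$A = -66$ ($A = \left(-6\right) 11 = -66$)
$T{\left(u \right)} = -4 - \frac{66}{u}$
$o{\left(S,C \right)} = - 100 C + 49 S$
$R = 1783$ ($R = - 100 \left(-4 - \frac{66}{12}\right) + 49 \cdot 17 = - 100 \left(-4 - \frac{11}{2}\right) + 833 = \left(-100\right) \left(- \frac{19}{2}\right) + 833 = 950 + 833 = 1783$)
$K = 222$ ($K = 37 \cdot 6 = 222$)
$\left(R + K\right) + 25537 = \left(1783 + 222\right) + 25537 = 2005 + 25537 = 27542$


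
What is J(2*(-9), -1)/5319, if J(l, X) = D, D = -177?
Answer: -59/1773 ≈ -0.033277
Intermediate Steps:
J(l, X) = -177
J(2*(-9), -1)/5319 = -177/5319 = -177*1/5319 = -59/1773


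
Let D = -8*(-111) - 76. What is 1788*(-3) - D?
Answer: -6176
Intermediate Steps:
D = 812 (D = 888 - 76 = 812)
1788*(-3) - D = 1788*(-3) - 1*812 = -5364 - 812 = -6176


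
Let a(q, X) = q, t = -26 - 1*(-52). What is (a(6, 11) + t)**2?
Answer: 1024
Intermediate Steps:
t = 26 (t = -26 + 52 = 26)
(a(6, 11) + t)**2 = (6 + 26)**2 = 32**2 = 1024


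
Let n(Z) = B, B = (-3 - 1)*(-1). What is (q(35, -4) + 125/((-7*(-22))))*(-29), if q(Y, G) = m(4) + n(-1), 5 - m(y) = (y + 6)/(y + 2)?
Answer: -109127/462 ≈ -236.21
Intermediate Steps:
B = 4 (B = -4*(-1) = 4)
n(Z) = 4
m(y) = 5 - (6 + y)/(2 + y) (m(y) = 5 - (y + 6)/(y + 2) = 5 - (6 + y)/(2 + y))
q(Y, G) = 22/3 (q(Y, G) = 4*(1 + 4)/(2 + 4) + 4 = 4*5/6 + 4 = 4*(⅙)*5 + 4 = 10/3 + 4 = 22/3)
(q(35, -4) + 125/((-7*(-22))))*(-29) = (22/3 + 125/((-7*(-22))))*(-29) = (22/3 + 125/154)*(-29) = (3763/462)*(-29) = -109127/462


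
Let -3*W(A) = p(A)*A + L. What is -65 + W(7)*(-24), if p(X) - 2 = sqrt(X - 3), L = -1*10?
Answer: 79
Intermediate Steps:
L = -10
p(X) = 2 + sqrt(-3 + X) (p(X) = 2 + sqrt(X - 3) = 2 + sqrt(-3 + X))
W(A) = 10/3 - A*(2 + sqrt(-3 + A))/3 (W(A) = -((2 + sqrt(-3 + A))*A - 10)/3 = -(A*(2 + sqrt(-3 + A)) - 10)/3 = -(-10 + A*(2 + sqrt(-3 + A)))/3 = 10/3 - A*(2 + sqrt(-3 + A))/3)
-65 + W(7)*(-24) = -65 + (10/3 - 1/3*7*(2 + sqrt(-3 + 7)))*(-24) = -65 + (10/3 - 1/3*7*(2 + sqrt(4)))*(-24) = -65 + (10/3 - 1/3*7*(2 + 2))*(-24) = -65 + (10/3 - 1/3*7*4)*(-24) = -65 + (10/3 - 28/3)*(-24) = -65 - 6*(-24) = -65 + 144 = 79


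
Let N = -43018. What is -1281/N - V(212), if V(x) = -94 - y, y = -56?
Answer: 1635965/43018 ≈ 38.030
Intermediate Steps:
V(x) = -38 (V(x) = -94 - 1*(-56) = -94 + 56 = -38)
-1281/N - V(212) = -1281/(-43018) - 1*(-38) = -1281*(-1/43018) + 38 = 1281/43018 + 38 = 1635965/43018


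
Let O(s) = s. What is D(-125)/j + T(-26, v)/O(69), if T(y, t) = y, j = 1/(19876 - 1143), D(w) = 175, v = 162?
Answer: 226200949/69 ≈ 3.2783e+6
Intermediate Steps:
j = 1/18733 ≈ 5.3382e-5
D(-125)/j + T(-26, v)/O(69) = 175/(1/18733) - 26/69 = 175*18733 - 26*1/69 = 3278275 - 26/69 = 226200949/69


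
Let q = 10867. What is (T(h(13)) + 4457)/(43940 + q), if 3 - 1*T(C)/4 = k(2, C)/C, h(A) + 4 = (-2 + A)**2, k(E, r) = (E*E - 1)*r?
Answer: 4457/54807 ≈ 0.081322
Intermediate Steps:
k(E, r) = r*(-1 + E**2) (k(E, r) = (E**2 - 1)*r = (-1 + E**2)*r = r*(-1 + E**2))
h(A) = -4 + (-2 + A)**2
T(C) = 0 (T(C) = 12 - 4*C*(-1 + 2**2)/C = 12 - 4*C*(-1 + 4)/C = 12 - 4*C*3/C = 12 - 4*3*C/C = 12 - 4*3 = 12 - 12 = 0)
(T(h(13)) + 4457)/(43940 + q) = (0 + 4457)/(43940 + 10867) = 4457/54807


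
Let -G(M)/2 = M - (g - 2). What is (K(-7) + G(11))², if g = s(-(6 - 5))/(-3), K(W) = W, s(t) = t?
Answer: 9409/9 ≈ 1045.4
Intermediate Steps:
g = ⅓ (g = -(6 - 5)/(-3) = -1*1*(-⅓) = -1*(-⅓) = ⅓ ≈ 0.33333)
G(M) = -10/3 - 2*M (G(M) = -2*(M - (⅓ - 2)) = -2*(M - 1*(-5/3)) = -2*(M + 5/3) = -2*(5/3 + M) = -10/3 - 2*M)
(K(-7) + G(11))² = (-7 + (-10/3 - 2*11))² = (-7 + (-10/3 - 22))² = (-7 - 76/3)² = (-97/3)² = 9409/9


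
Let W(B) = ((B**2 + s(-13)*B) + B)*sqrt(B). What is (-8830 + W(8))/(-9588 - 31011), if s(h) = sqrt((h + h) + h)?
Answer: 8830/40599 - 16*sqrt(2)/4511 - 16*I*sqrt(78)/40599 ≈ 0.21248 - 0.0034806*I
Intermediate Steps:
s(h) = sqrt(3)*sqrt(h) (s(h) = sqrt(2*h + h) = sqrt(3*h) = sqrt(3)*sqrt(h))
W(B) = sqrt(B)*(B + B**2 + I*B*sqrt(39)) (W(B) = ((B**2 + (sqrt(3)*sqrt(-13))*B) + B)*sqrt(B) = ((B**2 + (sqrt(3)*(I*sqrt(13)))*B) + B)*sqrt(B) = ((B**2 + (I*sqrt(39))*B) + B)*sqrt(B) = ((B**2 + I*B*sqrt(39)) + B)*sqrt(B) = (B + B**2 + I*B*sqrt(39))*sqrt(B) = sqrt(B)*(B + B**2 + I*B*sqrt(39)))
(-8830 + W(8))/(-9588 - 31011) = (-8830 + 8**(3/2)*(1 + 8 + I*sqrt(39)))/(-9588 - 31011) = (-8830 + (16*sqrt(2))*(9 + I*sqrt(39)))/(-40599) = (-8830 + 16*sqrt(2)*(9 + I*sqrt(39)))*(-1/40599) = 8830/40599 - 16*sqrt(2)*(9 + I*sqrt(39))/40599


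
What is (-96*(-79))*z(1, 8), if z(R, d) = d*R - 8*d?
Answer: -424704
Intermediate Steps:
z(R, d) = -8*d + R*d (z(R, d) = R*d - 8*d = -8*d + R*d)
(-96*(-79))*z(1, 8) = (-96*(-79))*(8*(-8 + 1)) = 7584*(8*(-7)) = 7584*(-56) = -424704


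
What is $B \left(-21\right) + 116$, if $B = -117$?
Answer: $2573$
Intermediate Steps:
$B \left(-21\right) + 116 = \left(-117\right) \left(-21\right) + 116 = 2457 + 116 = 2573$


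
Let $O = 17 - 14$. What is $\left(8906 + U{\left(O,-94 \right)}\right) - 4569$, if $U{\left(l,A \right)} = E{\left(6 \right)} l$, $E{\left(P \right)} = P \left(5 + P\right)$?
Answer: $4535$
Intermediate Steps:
$O = 3$
$U{\left(l,A \right)} = 66 l$ ($U{\left(l,A \right)} = 6 \left(5 + 6\right) l = 6 \cdot 11 l = 66 l$)
$\left(8906 + U{\left(O,-94 \right)}\right) - 4569 = \left(8906 + 66 \cdot 3\right) - 4569 = \left(8906 + 198\right) - 4569 = 9104 - 4569 = 4535$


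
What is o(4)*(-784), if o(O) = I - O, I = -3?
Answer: 5488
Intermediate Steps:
o(O) = -3 - O
o(4)*(-784) = (-3 - 1*4)*(-784) = (-3 - 4)*(-784) = -7*(-784) = 5488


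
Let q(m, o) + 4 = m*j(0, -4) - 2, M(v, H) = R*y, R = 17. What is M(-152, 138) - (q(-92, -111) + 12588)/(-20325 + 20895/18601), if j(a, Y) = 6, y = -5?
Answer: -1063666884/12601481 ≈ -84.408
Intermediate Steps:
M(v, H) = -85 (M(v, H) = 17*(-5) = -85)
q(m, o) = -6 + 6*m (q(m, o) = -4 + (m*6 - 2) = -4 + (6*m - 2) = -4 + (-2 + 6*m) = -6 + 6*m)
M(-152, 138) - (q(-92, -111) + 12588)/(-20325 + 20895/18601) = -85 - ((-6 + 6*(-92)) + 12588)/(-20325 + 20895/18601) = -85 - ((-6 - 552) + 12588)/(-20325 + 20895*(1/18601)) = -85 - (-558 + 12588)/(-20325 + 20895/18601) = -85 - 12030/(-378044430/18601) = -85 - 12030*(-18601)/378044430 = -85 - 1*(-7459001/12601481) = -85 + 7459001/12601481 = -1063666884/12601481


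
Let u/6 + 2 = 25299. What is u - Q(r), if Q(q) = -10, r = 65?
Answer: 151792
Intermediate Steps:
u = 151782 (u = -12 + 6*25299 = -12 + 151794 = 151782)
u - Q(r) = 151782 - 1*(-10) = 151782 + 10 = 151792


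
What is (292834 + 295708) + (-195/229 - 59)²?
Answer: 31051585458/52441 ≈ 5.9212e+5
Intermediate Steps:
(292834 + 295708) + (-195/229 - 59)² = 588542 + (-195*1/229 - 59)² = 588542 + (-195/229 - 59)² = 588542 + (-13706/229)² = 588542 + 187854436/52441 = 31051585458/52441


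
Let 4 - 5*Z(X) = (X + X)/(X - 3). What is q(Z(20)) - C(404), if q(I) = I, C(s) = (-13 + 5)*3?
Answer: 2068/85 ≈ 24.329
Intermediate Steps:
C(s) = -24 (C(s) = -8*3 = -24)
Z(X) = 4/5 - 2*X/(5*(-3 + X)) (Z(X) = 4/5 - (X + X)/(5*(X - 3)) = 4/5 - 2*X/(5*(-3 + X)))
q(Z(20)) - C(404) = 2*(-6 + 20)/(5*(-3 + 20)) - 1*(-24) = (2/5)*14/17 + 24 = (2/5)*(1/17)*14 + 24 = 28/85 + 24 = 2068/85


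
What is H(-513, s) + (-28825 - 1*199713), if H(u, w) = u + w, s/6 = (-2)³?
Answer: -229099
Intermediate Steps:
s = -48 (s = 6*(-2)³ = 6*(-8) = -48)
H(-513, s) + (-28825 - 1*199713) = (-513 - 48) + (-28825 - 1*199713) = -561 + (-28825 - 199713) = -561 - 228538 = -229099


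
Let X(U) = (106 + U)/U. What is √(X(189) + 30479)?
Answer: √120977346/63 ≈ 174.59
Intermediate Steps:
X(U) = (106 + U)/U
√(X(189) + 30479) = √((106 + 189)/189 + 30479) = √((1/189)*295 + 30479) = √(295/189 + 30479) = √(5760826/189) = √120977346/63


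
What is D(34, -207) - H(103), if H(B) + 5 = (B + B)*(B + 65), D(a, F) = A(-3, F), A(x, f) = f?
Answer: -34810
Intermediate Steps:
D(a, F) = F
H(B) = -5 + 2*B*(65 + B) (H(B) = -5 + (B + B)*(B + 65) = -5 + (2*B)*(65 + B) = -5 + 2*B*(65 + B))
D(34, -207) - H(103) = -207 - (-5 + 2*103² + 130*103) = -207 - (-5 + 2*10609 + 13390) = -207 - (-5 + 21218 + 13390) = -207 - 1*34603 = -207 - 34603 = -34810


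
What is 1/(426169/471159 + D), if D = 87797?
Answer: 471159/41366772892 ≈ 1.1390e-5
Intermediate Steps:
1/(426169/471159 + D) = 1/(426169/471159 + 87797) = 1/(41366772892/471159) = 471159/41366772892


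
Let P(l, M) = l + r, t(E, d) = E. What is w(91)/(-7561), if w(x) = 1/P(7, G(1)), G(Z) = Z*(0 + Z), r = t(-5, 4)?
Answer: -1/15122 ≈ -6.6129e-5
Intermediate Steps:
r = -5
G(Z) = Z² (G(Z) = Z*Z = Z²)
P(l, M) = -5 + l (P(l, M) = l - 5 = -5 + l)
w(x) = ½ (w(x) = 1/(-5 + 7) = 1/2 = ½)
w(91)/(-7561) = (½)/(-7561) = (½)*(-1/7561) = -1/15122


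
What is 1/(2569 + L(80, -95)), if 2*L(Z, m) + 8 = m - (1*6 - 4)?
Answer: 2/5033 ≈ 0.00039738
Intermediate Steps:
L(Z, m) = -5 + m/2 (L(Z, m) = -4 + (m - (1*6 - 4))/2 = -4 + (m - (6 - 4))/2 = -4 + (m - 1*2)/2 = -4 + (m - 2)/2 = -4 + (-2 + m)/2 = -4 + (-1 + m/2) = -5 + m/2)
1/(2569 + L(80, -95)) = 1/(2569 + (-5 + (1/2)*(-95))) = 1/(2569 + (-5 - 95/2)) = 1/(2569 - 105/2) = 1/(5033/2) = 2/5033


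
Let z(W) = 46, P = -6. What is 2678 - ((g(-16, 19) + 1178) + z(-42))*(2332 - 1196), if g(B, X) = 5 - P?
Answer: -1400282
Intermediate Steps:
g(B, X) = 11 (g(B, X) = 5 - 1*(-6) = 5 + 6 = 11)
2678 - ((g(-16, 19) + 1178) + z(-42))*(2332 - 1196) = 2678 - ((11 + 1178) + 46)*(2332 - 1196) = 2678 - (1189 + 46)*1136 = 2678 - 1235*1136 = 2678 - 1*1402960 = 2678 - 1402960 = -1400282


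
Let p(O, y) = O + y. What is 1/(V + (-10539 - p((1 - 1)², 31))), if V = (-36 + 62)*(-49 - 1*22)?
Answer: -1/12416 ≈ -8.0541e-5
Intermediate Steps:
V = -1846 (V = 26*(-49 - 22) = 26*(-71) = -1846)
1/(V + (-10539 - p((1 - 1)², 31))) = 1/(-1846 + (-10539 - ((1 - 1)² + 31))) = 1/(-1846 + (-10539 - (0² + 31))) = 1/(-1846 + (-10539 - (0 + 31))) = 1/(-1846 + (-10539 - 1*31)) = 1/(-1846 + (-10539 - 31)) = 1/(-1846 - 10570) = 1/(-12416) = -1/12416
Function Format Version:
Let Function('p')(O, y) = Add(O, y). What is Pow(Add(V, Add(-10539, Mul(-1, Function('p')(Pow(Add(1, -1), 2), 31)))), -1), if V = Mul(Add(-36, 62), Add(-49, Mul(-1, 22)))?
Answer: Rational(-1, 12416) ≈ -8.0541e-5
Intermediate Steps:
V = -1846 (V = Mul(26, Add(-49, -22)) = Mul(26, -71) = -1846)
Pow(Add(V, Add(-10539, Mul(-1, Function('p')(Pow(Add(1, -1), 2), 31)))), -1) = Pow(Add(-1846, Add(-10539, Mul(-1, Add(Pow(Add(1, -1), 2), 31)))), -1) = Pow(Add(-1846, Add(-10539, Mul(-1, Add(Pow(0, 2), 31)))), -1) = Pow(Add(-1846, Add(-10539, Mul(-1, Add(0, 31)))), -1) = Pow(Add(-1846, Add(-10539, Mul(-1, 31))), -1) = Pow(Add(-1846, Add(-10539, -31)), -1) = Pow(Add(-1846, -10570), -1) = Pow(-12416, -1) = Rational(-1, 12416)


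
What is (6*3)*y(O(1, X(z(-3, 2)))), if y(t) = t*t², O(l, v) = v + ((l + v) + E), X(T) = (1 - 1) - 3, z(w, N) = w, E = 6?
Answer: 18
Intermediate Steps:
X(T) = -3 (X(T) = 0 - 3 = -3)
O(l, v) = 6 + l + 2*v (O(l, v) = v + ((l + v) + 6) = v + (6 + l + v) = 6 + l + 2*v)
y(t) = t³
(6*3)*y(O(1, X(z(-3, 2)))) = (6*3)*(6 + 1 + 2*(-3))³ = 18*(6 + 1 - 6)³ = 18*1³ = 18*1 = 18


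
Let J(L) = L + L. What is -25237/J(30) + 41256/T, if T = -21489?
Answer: -181597751/429780 ≈ -422.54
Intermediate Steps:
J(L) = 2*L
-25237/J(30) + 41256/T = -25237/(2*30) + 41256/(-21489) = -25237/60 + 41256*(-1/21489) = -25237*1/60 - 13752/7163 = -25237/60 - 13752/7163 = -181597751/429780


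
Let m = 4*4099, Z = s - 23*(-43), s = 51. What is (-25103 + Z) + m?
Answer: -7667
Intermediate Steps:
Z = 1040 (Z = 51 - 23*(-43) = 51 + 989 = 1040)
m = 16396
(-25103 + Z) + m = (-25103 + 1040) + 16396 = -24063 + 16396 = -7667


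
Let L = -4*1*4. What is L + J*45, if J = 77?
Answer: 3449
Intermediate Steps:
L = -16 (L = -4*4 = -16)
L + J*45 = -16 + 77*45 = -16 + 3465 = 3449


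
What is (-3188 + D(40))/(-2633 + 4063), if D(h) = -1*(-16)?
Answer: -122/55 ≈ -2.2182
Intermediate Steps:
D(h) = 16
(-3188 + D(40))/(-2633 + 4063) = (-3188 + 16)/(-2633 + 4063) = -3172/1430 = -3172*1/1430 = -122/55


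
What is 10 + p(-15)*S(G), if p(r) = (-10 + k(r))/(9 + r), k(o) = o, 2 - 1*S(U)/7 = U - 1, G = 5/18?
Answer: 9655/108 ≈ 89.398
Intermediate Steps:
G = 5/18 (G = 5*(1/18) = 5/18 ≈ 0.27778)
S(U) = 21 - 7*U (S(U) = 14 - 7*(U - 1) = 14 - 7*(-1 + U) = 14 + (7 - 7*U) = 21 - 7*U)
p(r) = (-10 + r)/(9 + r)
10 + p(-15)*S(G) = 10 + ((-10 - 15)/(9 - 15))*(21 - 7*5/18) = 10 + (-25/(-6))*(21 - 35/18) = 10 - 1/6*(-25)*(343/18) = 10 + (25/6)*(343/18) = 10 + 8575/108 = 9655/108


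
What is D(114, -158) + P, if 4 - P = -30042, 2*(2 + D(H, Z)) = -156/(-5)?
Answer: 150298/5 ≈ 30060.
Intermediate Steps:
D(H, Z) = 68/5 (D(H, Z) = -2 + (-156/(-5))/2 = -2 + (-156*(-⅕))/2 = -2 + (½)*(156/5) = -2 + 78/5 = 68/5)
P = 30046 (P = 4 - 1*(-30042) = 4 + 30042 = 30046)
D(114, -158) + P = 68/5 + 30046 = 150298/5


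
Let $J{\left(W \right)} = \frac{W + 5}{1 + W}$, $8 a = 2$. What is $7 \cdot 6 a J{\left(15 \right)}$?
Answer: $\frac{105}{8} \approx 13.125$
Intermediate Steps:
$a = \frac{1}{4}$ ($a = \frac{1}{8} \cdot 2 = \frac{1}{4} \approx 0.25$)
$J{\left(W \right)} = \frac{5 + W}{1 + W}$
$7 \cdot 6 a J{\left(15 \right)} = 7 \cdot 6 \cdot \frac{1}{4} \frac{5 + 15}{1 + 15} = 42 \cdot \frac{1}{4} \cdot \frac{1}{16} \cdot 20 = \frac{21 \cdot \frac{1}{16} \cdot 20}{2} = \frac{21}{2} \cdot \frac{5}{4} = \frac{105}{8}$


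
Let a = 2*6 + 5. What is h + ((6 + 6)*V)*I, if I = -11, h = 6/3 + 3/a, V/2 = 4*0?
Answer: 37/17 ≈ 2.1765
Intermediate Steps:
a = 17 (a = 12 + 5 = 17)
V = 0 (V = 2*(4*0) = 2*0 = 0)
h = 37/17 (h = 6/3 + 3/17 = 6*(⅓) + 3*(1/17) = 2 + 3/17 = 37/17 ≈ 2.1765)
h + ((6 + 6)*V)*I = 37/17 + ((6 + 6)*0)*(-11) = 37/17 + (12*0)*(-11) = 37/17 + 0*(-11) = 37/17 + 0 = 37/17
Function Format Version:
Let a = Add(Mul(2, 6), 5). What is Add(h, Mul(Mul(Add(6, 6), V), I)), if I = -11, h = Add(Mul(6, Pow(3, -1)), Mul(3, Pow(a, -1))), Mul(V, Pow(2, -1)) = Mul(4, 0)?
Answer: Rational(37, 17) ≈ 2.1765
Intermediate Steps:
a = 17 (a = Add(12, 5) = 17)
V = 0 (V = Mul(2, Mul(4, 0)) = Mul(2, 0) = 0)
h = Rational(37, 17) (h = Add(Mul(6, Pow(3, -1)), Mul(3, Pow(17, -1))) = Add(Mul(6, Rational(1, 3)), Mul(3, Rational(1, 17))) = Add(2, Rational(3, 17)) = Rational(37, 17) ≈ 2.1765)
Add(h, Mul(Mul(Add(6, 6), V), I)) = Add(Rational(37, 17), Mul(Mul(Add(6, 6), 0), -11)) = Add(Rational(37, 17), Mul(Mul(12, 0), -11)) = Add(Rational(37, 17), Mul(0, -11)) = Add(Rational(37, 17), 0) = Rational(37, 17)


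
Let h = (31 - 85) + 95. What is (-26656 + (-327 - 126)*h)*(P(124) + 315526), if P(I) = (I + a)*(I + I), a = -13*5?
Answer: -14932716182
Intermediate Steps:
a = -65
h = 41 (h = -54 + 95 = 41)
P(I) = 2*I*(-65 + I) (P(I) = (I - 65)*(I + I) = (-65 + I)*(2*I) = 2*I*(-65 + I))
(-26656 + (-327 - 126)*h)*(P(124) + 315526) = (-26656 + (-327 - 126)*41)*(2*124*(-65 + 124) + 315526) = (-26656 - 453*41)*(2*124*59 + 315526) = (-26656 - 18573)*(14632 + 315526) = -45229*330158 = -14932716182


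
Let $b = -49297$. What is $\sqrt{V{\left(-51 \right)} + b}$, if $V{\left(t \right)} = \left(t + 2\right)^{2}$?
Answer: $4 i \sqrt{2931} \approx 216.55 i$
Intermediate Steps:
$V{\left(t \right)} = \left(2 + t\right)^{2}$
$\sqrt{V{\left(-51 \right)} + b} = \sqrt{\left(2 - 51\right)^{2} - 49297} = \sqrt{\left(-49\right)^{2} - 49297} = \sqrt{2401 - 49297} = \sqrt{-46896} = 4 i \sqrt{2931}$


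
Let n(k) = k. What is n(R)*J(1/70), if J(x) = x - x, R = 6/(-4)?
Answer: 0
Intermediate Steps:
R = -3/2 (R = 6*(-1/4) = -3/2 ≈ -1.5000)
J(x) = 0
n(R)*J(1/70) = -3/2*0 = 0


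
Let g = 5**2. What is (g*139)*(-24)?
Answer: -83400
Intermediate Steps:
g = 25
(g*139)*(-24) = (25*139)*(-24) = 3475*(-24) = -83400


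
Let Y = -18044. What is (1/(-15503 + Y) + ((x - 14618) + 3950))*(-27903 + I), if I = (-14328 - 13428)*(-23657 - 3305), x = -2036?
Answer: -318923825411102841/33547 ≈ -9.5068e+12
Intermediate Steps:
I = 748357272 (I = -27756*(-26962) = 748357272)
(1/(-15503 + Y) + ((x - 14618) + 3950))*(-27903 + I) = (1/(-15503 - 18044) + ((-2036 - 14618) + 3950))*(-27903 + 748357272) = (1/(-33547) + (-16654 + 3950))*748329369 = (-1/33547 - 12704)*748329369 = -426181089/33547*748329369 = -318923825411102841/33547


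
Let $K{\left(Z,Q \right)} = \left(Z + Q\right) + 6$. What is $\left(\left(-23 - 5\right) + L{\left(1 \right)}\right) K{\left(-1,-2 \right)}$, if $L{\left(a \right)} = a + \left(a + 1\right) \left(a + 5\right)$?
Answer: $-45$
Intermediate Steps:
$K{\left(Z,Q \right)} = 6 + Q + Z$ ($K{\left(Z,Q \right)} = \left(Q + Z\right) + 6 = 6 + Q + Z$)
$L{\left(a \right)} = a + \left(1 + a\right) \left(5 + a\right)$
$\left(\left(-23 - 5\right) + L{\left(1 \right)}\right) K{\left(-1,-2 \right)} = \left(\left(-23 - 5\right) + \left(5 + 1^{2} + 7 \cdot 1\right)\right) \left(6 - 2 - 1\right) = \left(-28 + \left(5 + 1 + 7\right)\right) 3 = \left(-28 + 13\right) 3 = \left(-15\right) 3 = -45$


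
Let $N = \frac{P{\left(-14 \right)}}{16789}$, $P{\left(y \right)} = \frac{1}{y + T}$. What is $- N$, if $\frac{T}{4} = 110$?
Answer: $- \frac{1}{7152114} \approx -1.3982 \cdot 10^{-7}$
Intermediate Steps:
$T = 440$ ($T = 4 \cdot 110 = 440$)
$P{\left(y \right)} = \frac{1}{440 + y}$ ($P{\left(y \right)} = \frac{1}{y + 440} = \frac{1}{440 + y}$)
$N = \frac{1}{7152114}$ ($N = \frac{1}{\left(440 - 14\right) 16789} = \frac{1}{426} \cdot \frac{1}{16789} = \frac{1}{7152114} \approx 1.3982 \cdot 10^{-7}$)
$- N = \left(-1\right) \frac{1}{7152114} = - \frac{1}{7152114}$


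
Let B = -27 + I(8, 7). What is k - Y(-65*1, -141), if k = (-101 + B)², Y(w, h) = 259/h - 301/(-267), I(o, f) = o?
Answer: 60238168/4183 ≈ 14401.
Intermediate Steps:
B = -19 (B = -27 + 8 = -19)
Y(w, h) = 301/267 + 259/h (Y(w, h) = 259/h - 301*(-1/267) = 259/h + 301/267 = 301/267 + 259/h)
k = 14400 (k = (-101 - 19)² = (-120)² = 14400)
k - Y(-65*1, -141) = 14400 - (301/267 + 259/(-141)) = 14400 - (301/267 + 259*(-1/141)) = 14400 - (301/267 - 259/141) = 14400 - 1*(-2968/4183) = 14400 + 2968/4183 = 60238168/4183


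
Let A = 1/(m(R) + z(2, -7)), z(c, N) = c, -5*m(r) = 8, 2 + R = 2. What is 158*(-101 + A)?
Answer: -15563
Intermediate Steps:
R = 0 (R = -2 + 2 = 0)
m(r) = -8/5 (m(r) = -1/5*8 = -8/5)
A = 5/2 (A = 1/(-8/5 + 2) = 1/(2/5) = 5/2 ≈ 2.5000)
158*(-101 + A) = 158*(-101 + 5/2) = 158*(-197/2) = -15563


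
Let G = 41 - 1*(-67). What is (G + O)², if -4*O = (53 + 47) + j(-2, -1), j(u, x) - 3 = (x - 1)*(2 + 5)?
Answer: 117649/16 ≈ 7353.1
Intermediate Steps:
j(u, x) = -4 + 7*x (j(u, x) = 3 + (x - 1)*(2 + 5) = 3 + (-1 + x)*7 = 3 + (-7 + 7*x) = -4 + 7*x)
G = 108 (G = 41 + 67 = 108)
O = -89/4 (O = -((53 + 47) + (-4 + 7*(-1)))/4 = -(100 + (-4 - 7))/4 = -(100 - 11)/4 = -¼*89 = -89/4 ≈ -22.250)
(G + O)² = (108 - 89/4)² = (343/4)² = 117649/16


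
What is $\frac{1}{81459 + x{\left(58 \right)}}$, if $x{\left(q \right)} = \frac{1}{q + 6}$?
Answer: $\frac{64}{5213377} \approx 1.2276 \cdot 10^{-5}$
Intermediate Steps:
$x{\left(q \right)} = \frac{1}{6 + q}$
$\frac{1}{81459 + x{\left(58 \right)}} = \frac{1}{81459 + \frac{1}{6 + 58}} = \frac{1}{81459 + \frac{1}{64}} = \frac{1}{\frac{5213377}{64}} = \frac{64}{5213377}$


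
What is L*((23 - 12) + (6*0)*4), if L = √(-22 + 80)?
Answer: 11*√58 ≈ 83.774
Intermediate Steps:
L = √58 ≈ 7.6158
L*((23 - 12) + (6*0)*4) = √58*((23 - 12) + (6*0)*4) = √58*(11 + 0*4) = √58*(11 + 0) = √58*11 = 11*√58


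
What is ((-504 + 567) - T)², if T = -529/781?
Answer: 2473271824/609961 ≈ 4054.8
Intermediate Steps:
T = -529/781 (T = -529*1/781 = -529/781 ≈ -0.67734)
((-504 + 567) - T)² = ((-504 + 567) - 1*(-529/781))² = (63 + 529/781)² = (49732/781)² = 2473271824/609961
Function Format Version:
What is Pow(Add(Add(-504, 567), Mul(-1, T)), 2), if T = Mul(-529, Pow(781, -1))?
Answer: Rational(2473271824, 609961) ≈ 4054.8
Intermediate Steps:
T = Rational(-529, 781) (T = Mul(-529, Rational(1, 781)) = Rational(-529, 781) ≈ -0.67734)
Pow(Add(Add(-504, 567), Mul(-1, T)), 2) = Pow(Add(Add(-504, 567), Mul(-1, Rational(-529, 781))), 2) = Pow(Add(63, Rational(529, 781)), 2) = Pow(Rational(49732, 781), 2) = Rational(2473271824, 609961)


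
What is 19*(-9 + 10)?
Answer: 19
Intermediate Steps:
19*(-9 + 10) = 19*1 = 19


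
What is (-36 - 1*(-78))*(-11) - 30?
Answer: -492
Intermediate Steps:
(-36 - 1*(-78))*(-11) - 30 = (-36 + 78)*(-11) - 30 = 42*(-11) - 30 = -462 - 30 = -492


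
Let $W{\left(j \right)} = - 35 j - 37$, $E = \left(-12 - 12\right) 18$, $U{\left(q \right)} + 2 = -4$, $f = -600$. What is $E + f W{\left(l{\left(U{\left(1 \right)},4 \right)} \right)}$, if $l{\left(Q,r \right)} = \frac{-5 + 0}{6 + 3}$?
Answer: $\frac{30304}{3} \approx 10101.0$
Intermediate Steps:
$U{\left(q \right)} = -6$ ($U{\left(q \right)} = -2 - 4 = -6$)
$l{\left(Q,r \right)} = - \frac{5}{9}$
$E = -432$ ($E = \left(-24\right) 18 = -432$)
$W{\left(j \right)} = -37 - 35 j$
$E + f W{\left(l{\left(U{\left(1 \right)},4 \right)} \right)} = -432 - 600 \left(-37 - - \frac{175}{9}\right) = -432 - 600 \left(-37 + \frac{175}{9}\right) = -432 - - \frac{31600}{3} = -432 + \frac{31600}{3} = \frac{30304}{3}$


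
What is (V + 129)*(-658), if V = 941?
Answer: -704060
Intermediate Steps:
(V + 129)*(-658) = (941 + 129)*(-658) = 1070*(-658) = -704060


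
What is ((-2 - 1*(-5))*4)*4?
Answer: 48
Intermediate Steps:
((-2 - 1*(-5))*4)*4 = ((-2 + 5)*4)*4 = (3*4)*4 = 12*4 = 48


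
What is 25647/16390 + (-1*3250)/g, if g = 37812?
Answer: 114562108/77467335 ≈ 1.4788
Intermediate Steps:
25647/16390 + (-1*3250)/g = 25647/16390 - 1*3250/37812 = 25647*(1/16390) - 3250*1/37812 = 25647/16390 - 1625/18906 = 114562108/77467335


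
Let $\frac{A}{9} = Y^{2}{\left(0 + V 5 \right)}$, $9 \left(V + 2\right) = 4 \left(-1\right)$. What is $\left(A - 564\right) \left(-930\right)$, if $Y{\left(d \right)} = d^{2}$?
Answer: $- \frac{45259641640}{243} \approx -1.8625 \cdot 10^{8}$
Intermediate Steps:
$V = - \frac{22}{9}$ ($V = -2 + \frac{4 \left(-1\right)}{9} = -2 + \frac{1}{9} \left(-4\right) = -2 - \frac{4}{9} = - \frac{22}{9} \approx -2.4444$)
$A = \frac{146410000}{729}$ ($A = 9 \left(\left(0 - \frac{110}{9}\right)^{2}\right)^{2} = 9 \left(\left(- \frac{110}{9}\right)^{2}\right)^{2} = 9 \left(\frac{12100}{81}\right)^{2} = 9 \cdot \frac{146410000}{6561} = \frac{146410000}{729} \approx 2.0084 \cdot 10^{5}$)
$\left(A - 564\right) \left(-930\right) = \left(\frac{146410000}{729} - 564\right) \left(-930\right) = \frac{145998844}{729} \left(-930\right) = - \frac{45259641640}{243}$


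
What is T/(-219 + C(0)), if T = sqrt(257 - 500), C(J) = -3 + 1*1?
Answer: -9*I*sqrt(3)/221 ≈ -0.070536*I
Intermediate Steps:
C(J) = -2 (C(J) = -3 + 1 = -2)
T = 9*I*sqrt(3) (T = sqrt(-243) = 9*I*sqrt(3) ≈ 15.588*I)
T/(-219 + C(0)) = (9*I*sqrt(3))/(-219 - 2) = (9*I*sqrt(3))/(-221) = (9*I*sqrt(3))*(-1/221) = -9*I*sqrt(3)/221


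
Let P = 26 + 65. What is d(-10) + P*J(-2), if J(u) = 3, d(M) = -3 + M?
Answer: 260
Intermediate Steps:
P = 91
d(-10) + P*J(-2) = (-3 - 10) + 91*3 = -13 + 273 = 260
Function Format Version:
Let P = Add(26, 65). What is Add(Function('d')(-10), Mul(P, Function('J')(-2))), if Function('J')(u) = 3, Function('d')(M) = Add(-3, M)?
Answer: 260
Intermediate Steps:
P = 91
Add(Function('d')(-10), Mul(P, Function('J')(-2))) = Add(Add(-3, -10), Mul(91, 3)) = Add(-13, 273) = 260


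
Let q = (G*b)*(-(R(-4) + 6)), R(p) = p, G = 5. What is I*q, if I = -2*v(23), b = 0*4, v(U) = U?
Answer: 0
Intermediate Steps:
b = 0
I = -46 (I = -2*23 = -46)
q = 0 (q = (5*0)*(-(-4 + 6)) = 0*(-1*2) = 0*(-2) = 0)
I*q = -46*0 = 0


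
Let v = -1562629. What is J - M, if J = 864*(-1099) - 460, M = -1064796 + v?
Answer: 1677429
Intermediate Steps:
M = -2627425 (M = -1064796 - 1562629 = -2627425)
J = -949996 (J = -949536 - 460 = -949996)
J - M = -949996 - 1*(-2627425) = -949996 + 2627425 = 1677429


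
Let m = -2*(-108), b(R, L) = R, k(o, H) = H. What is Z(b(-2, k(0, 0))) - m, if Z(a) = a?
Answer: -218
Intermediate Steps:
m = 216
Z(b(-2, k(0, 0))) - m = -2 - 1*216 = -2 - 216 = -218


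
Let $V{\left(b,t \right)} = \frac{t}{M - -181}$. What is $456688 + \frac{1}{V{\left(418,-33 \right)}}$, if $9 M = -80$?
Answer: $\frac{135634787}{297} \approx 4.5668 \cdot 10^{5}$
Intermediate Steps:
$M = - \frac{80}{9}$ ($M = \frac{1}{9} \left(-80\right) = - \frac{80}{9} \approx -8.8889$)
$V{\left(b,t \right)} = \frac{9 t}{1549}$ ($V{\left(b,t \right)} = \frac{t}{- \frac{80}{9} - -181} = \frac{t}{- \frac{80}{9} + 181} = \frac{t}{\frac{1549}{9}} = t \frac{9}{1549} = \frac{9 t}{1549}$)
$456688 + \frac{1}{V{\left(418,-33 \right)}} = 456688 + \frac{1}{\frac{9}{1549} \left(-33\right)} = 456688 + \frac{1}{- \frac{297}{1549}} = 456688 - \frac{1549}{297} = \frac{135634787}{297}$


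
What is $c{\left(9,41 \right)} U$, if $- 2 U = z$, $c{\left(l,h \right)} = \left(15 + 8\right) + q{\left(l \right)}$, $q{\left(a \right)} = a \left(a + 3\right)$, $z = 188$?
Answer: $-12314$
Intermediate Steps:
$q{\left(a \right)} = a \left(3 + a\right)$
$c{\left(l,h \right)} = 23 + l \left(3 + l\right)$ ($c{\left(l,h \right)} = \left(15 + 8\right) + l \left(3 + l\right) = 23 + l \left(3 + l\right)$)
$U = -94$ ($U = \left(- \frac{1}{2}\right) 188 = -94$)
$c{\left(9,41 \right)} U = \left(23 + 9 \left(3 + 9\right)\right) \left(-94\right) = \left(23 + 9 \cdot 12\right) \left(-94\right) = \left(23 + 108\right) \left(-94\right) = 131 \left(-94\right) = -12314$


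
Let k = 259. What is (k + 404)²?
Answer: 439569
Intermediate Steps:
(k + 404)² = (259 + 404)² = 663² = 439569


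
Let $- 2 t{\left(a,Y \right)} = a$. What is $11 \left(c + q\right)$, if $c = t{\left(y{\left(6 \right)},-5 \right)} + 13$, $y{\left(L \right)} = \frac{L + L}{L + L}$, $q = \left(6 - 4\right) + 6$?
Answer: $\frac{451}{2} \approx 225.5$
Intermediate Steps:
$q = 8$ ($q = 2 + 6 = 8$)
$y{\left(L \right)} = 1$ ($y{\left(L \right)} = \frac{2 L}{2 L} = 2 L \frac{1}{2 L} = 1$)
$t{\left(a,Y \right)} = - \frac{a}{2}$
$c = \frac{25}{2}$ ($c = \left(- \frac{1}{2}\right) 1 + 13 = - \frac{1}{2} + 13 = \frac{25}{2} \approx 12.5$)
$11 \left(c + q\right) = 11 \left(\frac{25}{2} + 8\right) = 11 \cdot \frac{41}{2} = \frac{451}{2}$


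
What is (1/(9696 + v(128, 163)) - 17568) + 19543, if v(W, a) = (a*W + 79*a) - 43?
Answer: 85703151/43394 ≈ 1975.0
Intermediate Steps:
v(W, a) = -43 + 79*a + W*a (v(W, a) = (W*a + 79*a) - 43 = (79*a + W*a) - 43 = -43 + 79*a + W*a)
(1/(9696 + v(128, 163)) - 17568) + 19543 = (1/(9696 + (-43 + 79*163 + 128*163)) - 17568) + 19543 = (1/(9696 + (-43 + 12877 + 20864)) - 17568) + 19543 = (1/(9696 + 33698) - 17568) + 19543 = (1/43394 - 17568) + 19543 = -762345791/43394 + 19543 = 85703151/43394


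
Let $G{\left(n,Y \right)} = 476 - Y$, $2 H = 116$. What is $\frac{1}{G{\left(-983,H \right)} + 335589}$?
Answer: $\frac{1}{336007} \approx 2.9761 \cdot 10^{-6}$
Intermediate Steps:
$H = 58$ ($H = \frac{1}{2} \cdot 116 = 58$)
$\frac{1}{G{\left(-983,H \right)} + 335589} = \frac{1}{\left(476 - 58\right) + 335589} = \frac{1}{418 + 335589} = \frac{1}{336007}$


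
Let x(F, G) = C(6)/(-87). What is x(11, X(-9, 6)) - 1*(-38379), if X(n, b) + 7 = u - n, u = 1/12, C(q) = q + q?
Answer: 1112987/29 ≈ 38379.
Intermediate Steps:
C(q) = 2*q
u = 1/12 ≈ 0.083333
X(n, b) = -83/12 - n (X(n, b) = -7 + (1/12 - n) = -83/12 - n)
x(F, G) = -4/29 (x(F, G) = (2*6)/(-87) = 12*(-1/87) = -4/29)
x(11, X(-9, 6)) - 1*(-38379) = -4/29 - 1*(-38379) = -4/29 + 38379 = 1112987/29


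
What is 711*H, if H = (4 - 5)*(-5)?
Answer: 3555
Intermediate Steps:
H = 5 (H = -1*(-5) = 5)
711*H = 711*5 = 3555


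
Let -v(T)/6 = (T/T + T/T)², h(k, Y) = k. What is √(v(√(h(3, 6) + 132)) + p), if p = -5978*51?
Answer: 3*I*√33878 ≈ 552.18*I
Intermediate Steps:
p = -304878
v(T) = -24 (v(T) = -6*(T/T + T/T)² = -6*(1 + 1)² = -6*2² = -6*4 = -24)
√(v(√(h(3, 6) + 132)) + p) = √(-24 - 304878) = √(-304902) = 3*I*√33878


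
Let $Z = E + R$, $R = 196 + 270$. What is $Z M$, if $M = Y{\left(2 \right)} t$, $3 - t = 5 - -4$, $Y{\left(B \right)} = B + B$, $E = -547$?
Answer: $1944$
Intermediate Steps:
$Y{\left(B \right)} = 2 B$
$t = -6$ ($t = 3 - \left(5 - -4\right) = 3 - \left(5 + 4\right) = 3 - 9 = -6$)
$R = 466$
$Z = -81$ ($Z = -547 + 466 = -81$)
$M = -24$ ($M = 2 \cdot 2 \left(-6\right) = 4 \left(-6\right) = -24$)
$Z M = \left(-81\right) \left(-24\right) = 1944$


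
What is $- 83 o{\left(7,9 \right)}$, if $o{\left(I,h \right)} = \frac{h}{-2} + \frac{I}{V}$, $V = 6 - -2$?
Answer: $\frac{2407}{8} \approx 300.88$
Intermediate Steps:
$V = 8$ ($V = 6 + 2 = 8$)
$o{\left(I,h \right)} = - \frac{h}{2} + \frac{I}{8}$ ($o{\left(I,h \right)} = \frac{h}{-2} + \frac{I}{8} = h \left(- \frac{1}{2}\right) + I \frac{1}{8} = - \frac{h}{2} + \frac{I}{8}$)
$- 83 o{\left(7,9 \right)} = - 83 \left(\left(- \frac{1}{2}\right) 9 + \frac{1}{8} \cdot 7\right) = - 83 \left(- \frac{9}{2} + \frac{7}{8}\right) = \left(-83\right) \left(- \frac{29}{8}\right) = \frac{2407}{8}$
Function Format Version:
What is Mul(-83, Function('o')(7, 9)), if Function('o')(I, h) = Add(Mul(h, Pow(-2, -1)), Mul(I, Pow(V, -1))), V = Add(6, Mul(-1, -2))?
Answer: Rational(2407, 8) ≈ 300.88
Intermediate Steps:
V = 8 (V = Add(6, 2) = 8)
Function('o')(I, h) = Add(Mul(Rational(-1, 2), h), Mul(Rational(1, 8), I)) (Function('o')(I, h) = Add(Mul(h, Pow(-2, -1)), Mul(I, Pow(8, -1))) = Add(Mul(h, Rational(-1, 2)), Mul(I, Rational(1, 8))) = Add(Mul(Rational(-1, 2), h), Mul(Rational(1, 8), I)))
Mul(-83, Function('o')(7, 9)) = Mul(-83, Add(Mul(Rational(-1, 2), 9), Mul(Rational(1, 8), 7))) = Mul(-83, Add(Rational(-9, 2), Rational(7, 8))) = Mul(-83, Rational(-29, 8)) = Rational(2407, 8)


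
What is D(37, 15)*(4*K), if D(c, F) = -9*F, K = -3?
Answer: 1620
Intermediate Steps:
D(37, 15)*(4*K) = (-9*15)*(4*(-3)) = -135*(-12) = 1620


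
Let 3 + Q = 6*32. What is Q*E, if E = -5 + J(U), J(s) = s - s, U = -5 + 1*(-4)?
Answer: -945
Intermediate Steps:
U = -9 (U = -5 - 4 = -9)
J(s) = 0
Q = 189 (Q = -3 + 6*32 = -3 + 192 = 189)
E = -5 (E = -5 + 0 = -5)
Q*E = 189*(-5) = -945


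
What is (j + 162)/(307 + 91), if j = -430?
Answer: -134/199 ≈ -0.67337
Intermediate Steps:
(j + 162)/(307 + 91) = (-430 + 162)/(307 + 91) = -268/398 = -268*1/398 = -134/199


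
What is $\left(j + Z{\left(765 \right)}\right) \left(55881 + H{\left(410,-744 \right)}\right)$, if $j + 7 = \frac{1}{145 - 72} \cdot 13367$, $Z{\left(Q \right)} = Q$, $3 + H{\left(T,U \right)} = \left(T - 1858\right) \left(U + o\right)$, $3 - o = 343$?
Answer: $\frac{111674162510}{73} \approx 1.5298 \cdot 10^{9}$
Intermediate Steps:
$o = -340$ ($o = 3 - 343 = -340$)
$H{\left(T,U \right)} = -3 + \left(-1858 + T\right) \left(-340 + U\right)$ ($H{\left(T,U \right)} = -3 + \left(T - 1858\right) \left(U - 340\right) = -3 + \left(-1858 + T\right) \left(-340 + U\right)$)
$j = \frac{12856}{73}$ ($j = -7 + \frac{1}{145 - 72} \cdot 13367 = -7 + \frac{1}{73} \cdot 13367 = -7 + \frac{13367}{73} = \frac{12856}{73} \approx 176.11$)
$\left(j + Z{\left(765 \right)}\right) \left(55881 + H{\left(410,-744 \right)}\right) = \left(\frac{12856}{73} + 765\right) \left(55881 + \left(631717 - -1382352 - 139400 + 410 \left(-744\right)\right)\right) = \frac{68701 \left(55881 + \left(631717 + 1382352 - 139400 - 305040\right)\right)}{73} = \frac{68701 \left(55881 + 1569629\right)}{73} = \frac{68701}{73} \cdot 1625510 = \frac{111674162510}{73}$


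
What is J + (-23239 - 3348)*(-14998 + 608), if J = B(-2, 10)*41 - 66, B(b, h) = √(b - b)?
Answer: 382586864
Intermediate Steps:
B(b, h) = 0 (B(b, h) = √0 = 0)
J = -66 (J = 0*41 - 66 = 0 - 66 = -66)
J + (-23239 - 3348)*(-14998 + 608) = -66 + (-23239 - 3348)*(-14998 + 608) = -66 - 26587*(-14390) = -66 + 382586930 = 382586864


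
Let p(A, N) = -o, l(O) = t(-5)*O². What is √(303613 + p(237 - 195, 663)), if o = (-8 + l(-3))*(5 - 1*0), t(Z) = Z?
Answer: √303878 ≈ 551.25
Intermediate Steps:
l(O) = -5*O²
o = -265 (o = (-8 - 5*(-3)²)*(5 - 1*0) = (-8 - 5*9)*(5 + 0) = (-8 - 45)*5 = -53*5 = -265)
p(A, N) = 265 (p(A, N) = -1*(-265) = 265)
√(303613 + p(237 - 195, 663)) = √(303613 + 265) = √303878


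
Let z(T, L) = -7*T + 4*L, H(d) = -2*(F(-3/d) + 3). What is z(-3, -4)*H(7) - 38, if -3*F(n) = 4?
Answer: -164/3 ≈ -54.667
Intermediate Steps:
F(n) = -4/3 (F(n) = -⅓*4 = -4/3)
H(d) = -10/3 (H(d) = -2*(-4/3 + 3) = -2*5/3 = -10/3)
z(-3, -4)*H(7) - 38 = (-7*(-3) + 4*(-4))*(-10/3) - 38 = (21 - 16)*(-10/3) - 38 = 5*(-10/3) - 38 = -50/3 - 38 = -164/3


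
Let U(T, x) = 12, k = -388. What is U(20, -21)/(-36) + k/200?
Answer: -341/150 ≈ -2.2733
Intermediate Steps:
U(20, -21)/(-36) + k/200 = 12/(-36) - 388/200 = 12*(-1/36) - 388*1/200 = -⅓ - 97/50 = -341/150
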